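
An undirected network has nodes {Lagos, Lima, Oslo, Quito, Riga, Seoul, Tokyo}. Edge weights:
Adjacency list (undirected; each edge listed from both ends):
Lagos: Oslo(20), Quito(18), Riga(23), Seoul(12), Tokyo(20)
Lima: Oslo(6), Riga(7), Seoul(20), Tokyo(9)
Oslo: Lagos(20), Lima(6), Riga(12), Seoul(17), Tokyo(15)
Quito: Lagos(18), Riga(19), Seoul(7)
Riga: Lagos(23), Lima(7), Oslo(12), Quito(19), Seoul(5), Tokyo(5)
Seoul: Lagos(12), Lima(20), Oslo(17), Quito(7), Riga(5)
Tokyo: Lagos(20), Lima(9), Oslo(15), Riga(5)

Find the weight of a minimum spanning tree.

Kruskal: consider edges lightest-first.
Riga-Seoul (5): add — endpoints in different components.
Riga-Tokyo (5): add — endpoints in different components.
Lima-Oslo (6): add — endpoints in different components.
Lima-Riga (7): add — endpoints in different components.
Quito-Seoul (7): add — endpoints in different components.
Lima-Tokyo (9): skip — Tokyo and Lima already connected.
Lagos-Seoul (12): add — endpoints in different components.
MST edges: Riga-Seoul, Riga-Tokyo, Lima-Oslo, Lima-Riga, Quito-Seoul, Lagos-Seoul; total weight 5+5+6+7+7+12 = 42.

42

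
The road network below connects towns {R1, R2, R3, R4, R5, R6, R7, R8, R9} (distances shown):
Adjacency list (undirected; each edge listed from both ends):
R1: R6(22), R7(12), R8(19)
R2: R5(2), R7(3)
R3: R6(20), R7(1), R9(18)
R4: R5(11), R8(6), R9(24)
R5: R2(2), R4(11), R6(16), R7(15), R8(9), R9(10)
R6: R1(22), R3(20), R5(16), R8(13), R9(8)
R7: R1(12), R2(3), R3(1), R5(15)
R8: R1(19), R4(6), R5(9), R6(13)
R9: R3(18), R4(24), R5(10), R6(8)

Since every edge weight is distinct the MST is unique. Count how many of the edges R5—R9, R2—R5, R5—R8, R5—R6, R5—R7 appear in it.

Kruskal's algorithm — process edges by increasing weight (ties by edge label):
R3—R7 (1): add — endpoints in different components.
R2—R5 (2): add — endpoints in different components.
R2—R7 (3): add — endpoints in different components.
R4—R8 (6): add — endpoints in different components.
R6—R9 (8): add — endpoints in different components.
R5—R8 (9): add — endpoints in different components.
R5—R9 (10): add — endpoints in different components.
R4—R5 (11): skip — R5 and R4 already connected.
R1—R7 (12): add — endpoints in different components.
MST edge set: {R3—R7, R2—R5, R2—R7, R4—R8, R6—R9, R5—R8, R5—R9, R1—R7}.
Of the listed edges, {R5—R9, R2—R5, R5—R8} are in the MST → 3.

3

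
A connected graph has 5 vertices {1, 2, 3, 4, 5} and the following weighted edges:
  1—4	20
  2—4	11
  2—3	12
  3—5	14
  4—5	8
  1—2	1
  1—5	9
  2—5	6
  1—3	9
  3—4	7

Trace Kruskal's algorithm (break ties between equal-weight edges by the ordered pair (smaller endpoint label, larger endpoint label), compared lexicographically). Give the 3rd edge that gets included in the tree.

3-4

Kruskal's algorithm — process edges by increasing weight (ties by edge label):
1—2 (1): add. Components now {1,2} {3} {4} {5}
2—5 (6): add. Components now {1,2,5} {3} {4}
3—4 (7): add. Components now {1,2,5} {3,4}
4—5 (8): add. Components now {1,2,3,4,5}
The 3rd edge added is 3—4.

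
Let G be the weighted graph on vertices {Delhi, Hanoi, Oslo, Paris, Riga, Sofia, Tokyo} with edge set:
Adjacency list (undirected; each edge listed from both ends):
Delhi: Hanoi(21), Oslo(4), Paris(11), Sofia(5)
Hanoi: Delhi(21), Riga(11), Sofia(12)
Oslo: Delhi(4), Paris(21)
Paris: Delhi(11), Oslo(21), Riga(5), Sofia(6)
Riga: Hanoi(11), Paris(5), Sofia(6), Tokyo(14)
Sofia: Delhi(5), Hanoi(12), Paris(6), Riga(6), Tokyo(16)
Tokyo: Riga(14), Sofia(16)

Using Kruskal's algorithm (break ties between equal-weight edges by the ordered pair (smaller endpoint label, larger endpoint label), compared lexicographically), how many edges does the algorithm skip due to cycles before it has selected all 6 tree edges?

Kruskal's algorithm — process edges by increasing weight (ties by edge label):
Delhi-Oslo (4): add. Components now {Tokyo} {Hanoi} {Delhi,Oslo} {Sofia} {Paris} {Riga}
Delhi-Sofia (5): add. Components now {Tokyo} {Hanoi} {Delhi,Oslo,Sofia} {Paris} {Riga}
Paris-Riga (5): add. Components now {Tokyo} {Hanoi} {Delhi,Oslo,Sofia} {Paris,Riga}
Paris-Sofia (6): add. Components now {Tokyo} {Hanoi} {Delhi,Oslo,Paris,Riga,Sofia}
Riga-Sofia (6): skip — Sofia and Riga already connected.
Delhi-Paris (11): skip — Delhi and Paris already connected.
Hanoi-Riga (11): add. Components now {Tokyo} {Delhi,Hanoi,Oslo,Paris,Riga,Sofia}
Hanoi-Sofia (12): skip — Hanoi and Sofia already connected.
Riga-Tokyo (14): add. Components now {Delhi,Hanoi,Oslo,Paris,Riga,Sofia,Tokyo}
Edges rejected before the tree was complete: 3.

3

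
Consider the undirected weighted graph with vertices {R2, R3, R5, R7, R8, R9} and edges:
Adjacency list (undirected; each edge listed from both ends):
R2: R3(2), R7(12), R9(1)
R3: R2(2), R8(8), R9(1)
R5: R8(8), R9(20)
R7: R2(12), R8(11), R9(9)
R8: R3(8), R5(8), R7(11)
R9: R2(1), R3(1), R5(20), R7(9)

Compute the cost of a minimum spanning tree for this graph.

Grow the tree from R7 using Prim:
Step 1: frontier [R7 R9 9, R7 R8 11, R2 R7 12] → take R7 R9 (9); add R9.
Step 2: frontier [R7 R8 11, R2 R7 12, R2 R9 1, R3 R9 1, R5 R9 20] → take R2 R9 (1); add R2.
Step 3: frontier [R2 R3 2, R7 R8 11, R3 R9 1, R5 R9 20] → take R3 R9 (1); add R3.
Step 4: frontier [R3 R8 8, R7 R8 11, R5 R9 20] → take R3 R8 (8); add R8.
Step 5: frontier [R5 R8 8, R5 R9 20] → take R5 R8 (8); add R5.
MST edges: R7 R9, R2 R9, R3 R9, R3 R8, R5 R8; total weight 9+1+1+8+8 = 27.

27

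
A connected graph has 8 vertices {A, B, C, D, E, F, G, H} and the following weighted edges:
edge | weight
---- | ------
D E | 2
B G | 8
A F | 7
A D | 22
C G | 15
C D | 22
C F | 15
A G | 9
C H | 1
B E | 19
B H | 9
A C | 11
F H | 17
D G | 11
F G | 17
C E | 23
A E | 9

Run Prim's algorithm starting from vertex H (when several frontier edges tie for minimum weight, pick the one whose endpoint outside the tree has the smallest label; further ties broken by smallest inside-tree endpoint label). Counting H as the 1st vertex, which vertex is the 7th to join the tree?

Grow the tree from H using Prim:
Step 1: cheapest edge leaving the tree is C H (1); add C.
Step 2: cheapest edge leaving the tree is B H (9); add B.
Step 3: cheapest edge leaving the tree is B G (8); add G.
Step 4: cheapest edge leaving the tree is A G (9); add A.
Step 5: cheapest edge leaving the tree is A F (7); add F.
Step 6: cheapest edge leaving the tree is A E (9); add E.
Step 7: cheapest edge leaving the tree is D E (2); add D.
Vertex order: H, C, B, G, A, F, E, D. The 7th vertex is E.

E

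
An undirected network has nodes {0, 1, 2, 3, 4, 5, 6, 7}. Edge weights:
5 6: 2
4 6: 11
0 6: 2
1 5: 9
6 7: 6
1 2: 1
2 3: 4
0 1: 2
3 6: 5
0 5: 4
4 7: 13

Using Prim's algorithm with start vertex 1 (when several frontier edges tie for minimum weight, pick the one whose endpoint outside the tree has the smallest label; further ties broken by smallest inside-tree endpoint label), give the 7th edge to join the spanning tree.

Grow the tree from 1 using Prim:
Step 1: frontier [1 2 1, 0 1 2, 1 5 9] → take 1 2 (1); add 2.
Step 2: frontier [0 1 2, 1 5 9, 2 3 4] → take 0 1 (2); add 0.
Step 3: frontier [0 6 2, 0 5 4, 1 5 9, 2 3 4] → take 0 6 (2); add 6.
Step 4: frontier [0 5 4, 1 5 9, 2 3 4, 5 6 2, 3 6 5, 6 7 6, 4 6 11] → take 5 6 (2); add 5.
Step 5: frontier [2 3 4, 3 6 5, 6 7 6, 4 6 11] → take 2 3 (4); add 3.
Step 6: frontier [6 7 6, 4 6 11] → take 6 7 (6); add 7.
Step 7: frontier [4 6 11, 4 7 13] → take 4 6 (11); add 4.
The 7th edge added is 4 6.

4-6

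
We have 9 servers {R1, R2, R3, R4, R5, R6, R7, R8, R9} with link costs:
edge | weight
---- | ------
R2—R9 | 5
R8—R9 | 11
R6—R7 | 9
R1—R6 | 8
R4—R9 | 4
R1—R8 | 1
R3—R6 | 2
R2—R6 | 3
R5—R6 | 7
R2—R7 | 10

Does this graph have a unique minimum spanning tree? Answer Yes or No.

Yes

Kruskal: consider edges lightest-first.
R1—R8 (1): add — endpoints in different components.
R3—R6 (2): add — endpoints in different components.
R2—R6 (3): add — endpoints in different components.
R4—R9 (4): add — endpoints in different components.
R2—R9 (5): add — endpoints in different components.
R5—R6 (7): add — endpoints in different components.
R1—R6 (8): add — endpoints in different components.
R6—R7 (9): add — endpoints in different components.
Every non-tree edge has weight strictly greater than the heaviest edge on the tree path between its endpoints, so the MST is unique.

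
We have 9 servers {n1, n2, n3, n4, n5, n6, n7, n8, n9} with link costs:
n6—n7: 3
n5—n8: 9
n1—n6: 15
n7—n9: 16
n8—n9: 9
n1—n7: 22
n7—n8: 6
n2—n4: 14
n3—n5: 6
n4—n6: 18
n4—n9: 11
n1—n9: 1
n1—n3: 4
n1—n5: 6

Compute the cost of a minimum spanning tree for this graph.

54

Kruskal: consider edges lightest-first.
n1—n9 (1): add — endpoints in different components.
n6—n7 (3): add — endpoints in different components.
n1—n3 (4): add — endpoints in different components.
n1—n5 (6): add — endpoints in different components.
n3—n5 (6): skip — n5 and n3 already connected.
n7—n8 (6): add — endpoints in different components.
n5—n8 (9): add — endpoints in different components.
n8—n9 (9): skip — n8 and n9 already connected.
n4—n9 (11): add — endpoints in different components.
n2—n4 (14): add — endpoints in different components.
MST edges: n1—n9, n6—n7, n1—n3, n1—n5, n7—n8, n5—n8, n4—n9, n2—n4; total weight 1+3+4+6+6+9+11+14 = 54.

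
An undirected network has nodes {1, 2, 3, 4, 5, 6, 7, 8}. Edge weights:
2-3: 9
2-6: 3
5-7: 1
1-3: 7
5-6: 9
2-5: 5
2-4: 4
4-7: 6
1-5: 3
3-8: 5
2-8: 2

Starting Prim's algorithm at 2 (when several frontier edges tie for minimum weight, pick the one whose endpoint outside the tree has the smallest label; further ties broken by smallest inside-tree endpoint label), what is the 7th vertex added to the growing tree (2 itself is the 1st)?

7

Prim, starting at 2.
Step 1: cheapest edge leaving the tree is 2-8 (2); add 8.
Step 2: cheapest edge leaving the tree is 2-6 (3); add 6.
Step 3: cheapest edge leaving the tree is 2-4 (4); add 4.
Step 4: cheapest edge leaving the tree is 3-8 (5); add 3.
Step 5: cheapest edge leaving the tree is 2-5 (5); add 5.
Step 6: cheapest edge leaving the tree is 5-7 (1); add 7.
Step 7: cheapest edge leaving the tree is 1-5 (3); add 1.
Vertex order: 2, 8, 6, 4, 3, 5, 7, 1. The 7th vertex is 7.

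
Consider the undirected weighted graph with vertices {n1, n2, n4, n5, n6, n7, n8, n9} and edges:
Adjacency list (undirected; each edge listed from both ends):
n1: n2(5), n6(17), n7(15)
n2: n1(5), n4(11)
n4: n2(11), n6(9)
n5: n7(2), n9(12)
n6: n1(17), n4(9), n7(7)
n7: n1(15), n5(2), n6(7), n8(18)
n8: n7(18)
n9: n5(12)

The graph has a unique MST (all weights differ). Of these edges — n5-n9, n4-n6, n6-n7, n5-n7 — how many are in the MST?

4

Kruskal: consider edges lightest-first.
n5-n7 (2): add — endpoints in different components.
n1-n2 (5): add — endpoints in different components.
n6-n7 (7): add — endpoints in different components.
n4-n6 (9): add — endpoints in different components.
n2-n4 (11): add — endpoints in different components.
n5-n9 (12): add — endpoints in different components.
n1-n7 (15): skip — n7 and n1 already connected.
n1-n6 (17): skip — n6 and n1 already connected.
n7-n8 (18): add — endpoints in different components.
MST edge set: {n5-n7, n1-n2, n6-n7, n4-n6, n2-n4, n5-n9, n7-n8}.
Of the listed edges, {n5-n9, n4-n6, n6-n7, n5-n7} are in the MST → 4.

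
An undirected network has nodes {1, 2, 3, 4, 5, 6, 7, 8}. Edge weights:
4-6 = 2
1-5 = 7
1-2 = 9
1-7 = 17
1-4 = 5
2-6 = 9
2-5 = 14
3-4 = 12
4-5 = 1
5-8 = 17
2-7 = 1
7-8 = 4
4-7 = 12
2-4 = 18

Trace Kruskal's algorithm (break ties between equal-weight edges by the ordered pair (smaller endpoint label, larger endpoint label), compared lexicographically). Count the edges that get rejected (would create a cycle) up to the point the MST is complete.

2

Kruskal's algorithm — process edges by increasing weight (ties by edge label):
2-7 (1): add — endpoints in different components.
4-5 (1): add — endpoints in different components.
4-6 (2): add — endpoints in different components.
7-8 (4): add — endpoints in different components.
1-4 (5): add — endpoints in different components.
1-5 (7): skip — 1 and 5 already connected.
1-2 (9): add — endpoints in different components.
2-6 (9): skip — 2 and 6 already connected.
3-4 (12): add — endpoints in different components.
Edges rejected before the tree was complete: 2.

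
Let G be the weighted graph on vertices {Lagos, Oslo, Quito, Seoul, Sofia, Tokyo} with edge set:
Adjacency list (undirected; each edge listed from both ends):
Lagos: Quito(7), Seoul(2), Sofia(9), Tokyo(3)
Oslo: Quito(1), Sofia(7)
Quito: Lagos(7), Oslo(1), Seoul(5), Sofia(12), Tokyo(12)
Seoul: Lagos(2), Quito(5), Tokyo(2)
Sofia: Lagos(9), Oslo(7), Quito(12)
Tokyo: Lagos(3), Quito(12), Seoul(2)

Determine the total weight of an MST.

17

Kruskal: consider edges lightest-first.
Oslo Quito (1): add. Components now {Oslo,Quito} {Lagos} {Tokyo} {Sofia} {Seoul}
Lagos Seoul (2): add. Components now {Oslo,Quito} {Lagos,Seoul} {Tokyo} {Sofia}
Seoul Tokyo (2): add. Components now {Oslo,Quito} {Lagos,Seoul,Tokyo} {Sofia}
Lagos Tokyo (3): skip — Lagos and Tokyo already connected.
Quito Seoul (5): add. Components now {Lagos,Oslo,Quito,Seoul,Tokyo} {Sofia}
Lagos Quito (7): skip — Quito and Lagos already connected.
Oslo Sofia (7): add. Components now {Lagos,Oslo,Quito,Seoul,Sofia,Tokyo}
MST edges: Oslo Quito, Lagos Seoul, Seoul Tokyo, Quito Seoul, Oslo Sofia; total weight 1+2+2+5+7 = 17.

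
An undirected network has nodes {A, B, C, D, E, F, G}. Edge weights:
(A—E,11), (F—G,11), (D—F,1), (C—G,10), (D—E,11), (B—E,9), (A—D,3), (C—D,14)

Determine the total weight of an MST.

Grow the tree from B using Prim:
Step 1: frontier [B—E 9] → take B—E (9); add E.
Step 2: frontier [A—E 11, D—E 11] → take A—E (11); add A.
Step 3: frontier [A—D 3, D—E 11] → take A—D (3); add D.
Step 4: frontier [D—F 1, C—D 14] → take D—F (1); add F.
Step 5: frontier [C—D 14, F—G 11] → take F—G (11); add G.
Step 6: frontier [C—D 14, C—G 10] → take C—G (10); add C.
MST edges: B—E, A—E, A—D, D—F, F—G, C—G; total weight 9+11+3+1+11+10 = 45.

45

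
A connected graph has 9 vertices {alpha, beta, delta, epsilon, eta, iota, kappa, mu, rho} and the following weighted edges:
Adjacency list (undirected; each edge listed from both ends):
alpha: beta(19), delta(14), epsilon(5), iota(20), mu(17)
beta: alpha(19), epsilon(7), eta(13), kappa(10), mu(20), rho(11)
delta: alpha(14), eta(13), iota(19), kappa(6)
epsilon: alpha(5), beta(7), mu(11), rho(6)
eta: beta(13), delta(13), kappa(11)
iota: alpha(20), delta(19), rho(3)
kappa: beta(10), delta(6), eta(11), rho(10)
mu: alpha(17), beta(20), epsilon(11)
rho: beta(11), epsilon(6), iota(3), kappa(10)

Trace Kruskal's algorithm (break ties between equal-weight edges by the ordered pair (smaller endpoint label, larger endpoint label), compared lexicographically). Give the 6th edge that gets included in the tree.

beta-kappa

Sort edges by weight, then run Kruskal:
iota-rho (3): add — endpoints in different components.
alpha-epsilon (5): add — endpoints in different components.
delta-kappa (6): add — endpoints in different components.
epsilon-rho (6): add — endpoints in different components.
beta-epsilon (7): add — endpoints in different components.
beta-kappa (10): add — endpoints in different components.
kappa-rho (10): skip — rho and kappa already connected.
beta-rho (11): skip — beta and rho already connected.
epsilon-mu (11): add — endpoints in different components.
eta-kappa (11): add — endpoints in different components.
The 6th edge added is beta-kappa.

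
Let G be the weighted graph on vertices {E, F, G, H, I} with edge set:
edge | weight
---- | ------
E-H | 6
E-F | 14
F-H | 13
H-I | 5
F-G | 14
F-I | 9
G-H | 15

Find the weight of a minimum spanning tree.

34

Kruskal: consider edges lightest-first.
H-I (5): add — endpoints in different components.
E-H (6): add — endpoints in different components.
F-I (9): add — endpoints in different components.
F-H (13): skip — F and H already connected.
E-F (14): skip — E and F already connected.
F-G (14): add — endpoints in different components.
MST edges: H-I, E-H, F-I, F-G; total weight 5+6+9+14 = 34.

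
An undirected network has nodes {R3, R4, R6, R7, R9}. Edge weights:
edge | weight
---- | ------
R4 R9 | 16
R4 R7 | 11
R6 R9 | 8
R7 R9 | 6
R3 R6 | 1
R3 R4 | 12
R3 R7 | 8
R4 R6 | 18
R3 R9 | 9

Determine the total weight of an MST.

Kruskal's algorithm — process edges by increasing weight (ties by edge label):
R3 R6 (1): add. Components now {R4} {R3,R6} {R9} {R7}
R7 R9 (6): add. Components now {R4} {R3,R6} {R7,R9}
R3 R7 (8): add. Components now {R4} {R3,R6,R7,R9}
R6 R9 (8): skip — R6 and R9 already connected.
R3 R9 (9): skip — R3 and R9 already connected.
R4 R7 (11): add. Components now {R3,R4,R6,R7,R9}
MST edges: R3 R6, R7 R9, R3 R7, R4 R7; total weight 1+6+8+11 = 26.

26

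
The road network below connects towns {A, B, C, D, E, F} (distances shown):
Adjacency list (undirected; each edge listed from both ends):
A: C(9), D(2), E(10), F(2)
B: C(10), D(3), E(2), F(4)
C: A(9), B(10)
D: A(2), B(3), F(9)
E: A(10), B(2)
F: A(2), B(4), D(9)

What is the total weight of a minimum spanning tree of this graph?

Sort edges by weight, then run Kruskal:
A D (2): add. Components now {A,D} {B} {C} {E} {F}
A F (2): add. Components now {A,D,F} {B} {C} {E}
B E (2): add. Components now {A,D,F} {B,E} {C}
B D (3): add. Components now {A,B,D,E,F} {C}
B F (4): skip — B and F already connected.
A C (9): add. Components now {A,B,C,D,E,F}
MST edges: A D, A F, B E, B D, A C; total weight 2+2+2+3+9 = 18.

18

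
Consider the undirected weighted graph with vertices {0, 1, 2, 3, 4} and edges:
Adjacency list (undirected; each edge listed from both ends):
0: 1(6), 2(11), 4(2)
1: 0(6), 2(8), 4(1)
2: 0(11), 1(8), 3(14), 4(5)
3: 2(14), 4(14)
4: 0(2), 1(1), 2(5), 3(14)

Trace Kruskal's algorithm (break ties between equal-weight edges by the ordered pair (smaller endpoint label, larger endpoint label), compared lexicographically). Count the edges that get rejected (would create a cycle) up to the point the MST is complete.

3

Kruskal's algorithm — process edges by increasing weight (ties by edge label):
1–4 (1): add. Components now {0} {1,4} {2} {3}
0–4 (2): add. Components now {0,1,4} {2} {3}
2–4 (5): add. Components now {0,1,2,4} {3}
0–1 (6): skip — 0 and 1 already connected.
1–2 (8): skip — 1 and 2 already connected.
0–2 (11): skip — 0 and 2 already connected.
2–3 (14): add. Components now {0,1,2,3,4}
Edges rejected before the tree was complete: 3.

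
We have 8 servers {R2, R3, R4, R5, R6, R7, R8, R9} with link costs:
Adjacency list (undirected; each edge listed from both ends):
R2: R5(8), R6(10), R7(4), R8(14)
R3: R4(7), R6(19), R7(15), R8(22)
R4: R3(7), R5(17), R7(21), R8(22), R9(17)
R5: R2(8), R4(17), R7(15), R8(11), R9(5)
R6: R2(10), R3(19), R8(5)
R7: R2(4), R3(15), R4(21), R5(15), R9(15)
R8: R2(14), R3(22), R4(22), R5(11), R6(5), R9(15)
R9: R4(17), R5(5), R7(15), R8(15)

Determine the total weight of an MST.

54

Sort edges by weight, then run Kruskal:
R2—R7 (4): add — endpoints in different components.
R5—R9 (5): add — endpoints in different components.
R6—R8 (5): add — endpoints in different components.
R3—R4 (7): add — endpoints in different components.
R2—R5 (8): add — endpoints in different components.
R2—R6 (10): add — endpoints in different components.
R5—R8 (11): skip — R8 and R5 already connected.
R2—R8 (14): skip — R8 and R2 already connected.
R3—R7 (15): add — endpoints in different components.
MST edges: R2—R7, R5—R9, R6—R8, R3—R4, R2—R5, R2—R6, R3—R7; total weight 4+5+5+7+8+10+15 = 54.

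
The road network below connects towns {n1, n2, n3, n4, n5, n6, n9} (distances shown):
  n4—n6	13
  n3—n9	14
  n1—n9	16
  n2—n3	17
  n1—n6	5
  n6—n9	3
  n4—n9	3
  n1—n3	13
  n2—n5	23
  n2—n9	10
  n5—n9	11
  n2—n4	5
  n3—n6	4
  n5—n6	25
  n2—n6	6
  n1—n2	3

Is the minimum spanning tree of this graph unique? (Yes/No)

No

Kruskal: consider edges lightest-first.
n1—n2 (3): add — endpoints in different components.
n4—n9 (3): add — endpoints in different components.
n6—n9 (3): add — endpoints in different components.
n3—n6 (4): add — endpoints in different components.
n1—n6 (5): add — endpoints in different components.
n2—n4 (5): skip — n4 and n2 already connected.
n2—n6 (6): skip — n6 and n2 already connected.
n2—n9 (10): skip — n2 and n9 already connected.
n5—n9 (11): add — endpoints in different components.
Non-tree edge n2—n4 has weight 5, equal to the heaviest edge on its tree cycle — swapping gives another MST of the same weight. Not unique.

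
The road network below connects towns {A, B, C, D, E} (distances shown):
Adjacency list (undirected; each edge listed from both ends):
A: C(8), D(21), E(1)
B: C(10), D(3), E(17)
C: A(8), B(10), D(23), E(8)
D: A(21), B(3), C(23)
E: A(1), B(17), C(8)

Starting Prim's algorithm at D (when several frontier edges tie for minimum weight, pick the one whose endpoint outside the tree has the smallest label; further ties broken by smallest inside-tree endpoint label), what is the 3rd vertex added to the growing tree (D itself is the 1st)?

Prim's algorithm from D:
Step 1: cheapest edge leaving the tree is B D (3); add B.
Step 2: cheapest edge leaving the tree is B C (10); add C.
Step 3: cheapest edge leaving the tree is A C (8); add A.
Step 4: cheapest edge leaving the tree is A E (1); add E.
Vertex order: D, B, C, A, E. The 3rd vertex is C.

C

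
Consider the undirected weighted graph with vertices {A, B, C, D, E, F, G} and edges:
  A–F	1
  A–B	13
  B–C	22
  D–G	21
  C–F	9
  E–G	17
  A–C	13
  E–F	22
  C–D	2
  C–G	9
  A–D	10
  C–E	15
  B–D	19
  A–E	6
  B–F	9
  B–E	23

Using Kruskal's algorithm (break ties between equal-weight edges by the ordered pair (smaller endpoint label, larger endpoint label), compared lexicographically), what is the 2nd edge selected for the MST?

C-D

Kruskal's algorithm — process edges by increasing weight (ties by edge label):
A–F (1): add — endpoints in different components.
C–D (2): add — endpoints in different components.
A–E (6): add — endpoints in different components.
B–F (9): add — endpoints in different components.
C–F (9): add — endpoints in different components.
C–G (9): add — endpoints in different components.
The 2nd edge added is C–D.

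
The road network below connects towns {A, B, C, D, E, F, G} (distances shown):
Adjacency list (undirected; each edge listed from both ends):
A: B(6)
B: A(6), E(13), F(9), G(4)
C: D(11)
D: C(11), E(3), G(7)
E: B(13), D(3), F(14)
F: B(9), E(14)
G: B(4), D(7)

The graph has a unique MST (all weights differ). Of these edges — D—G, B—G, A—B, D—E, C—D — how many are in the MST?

Kruskal's algorithm — process edges by increasing weight (ties by edge label):
D—E (3): add — endpoints in different components.
B—G (4): add — endpoints in different components.
A—B (6): add — endpoints in different components.
D—G (7): add — endpoints in different components.
B—F (9): add — endpoints in different components.
C—D (11): add — endpoints in different components.
MST edge set: {D—E, B—G, A—B, D—G, B—F, C—D}.
Of the listed edges, {D—G, B—G, A—B, D—E, C—D} are in the MST → 5.

5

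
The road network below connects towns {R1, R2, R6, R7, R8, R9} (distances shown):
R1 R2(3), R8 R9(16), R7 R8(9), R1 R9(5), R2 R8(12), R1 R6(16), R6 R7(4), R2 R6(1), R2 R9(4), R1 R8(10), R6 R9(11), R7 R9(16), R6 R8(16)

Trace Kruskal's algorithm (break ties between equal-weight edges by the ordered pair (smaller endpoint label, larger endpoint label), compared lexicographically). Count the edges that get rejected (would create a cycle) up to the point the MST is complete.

Kruskal's algorithm — process edges by increasing weight (ties by edge label):
R2 R6 (1): add. Components now {R9} {R7} {R2,R6} {R1} {R8}
R1 R2 (3): add. Components now {R9} {R7} {R1,R2,R6} {R8}
R2 R9 (4): add. Components now {R1,R2,R6,R9} {R7} {R8}
R6 R7 (4): add. Components now {R1,R2,R6,R7,R9} {R8}
R1 R9 (5): skip — R9 and R1 already connected.
R7 R8 (9): add. Components now {R1,R2,R6,R7,R8,R9}
Edges rejected before the tree was complete: 1.

1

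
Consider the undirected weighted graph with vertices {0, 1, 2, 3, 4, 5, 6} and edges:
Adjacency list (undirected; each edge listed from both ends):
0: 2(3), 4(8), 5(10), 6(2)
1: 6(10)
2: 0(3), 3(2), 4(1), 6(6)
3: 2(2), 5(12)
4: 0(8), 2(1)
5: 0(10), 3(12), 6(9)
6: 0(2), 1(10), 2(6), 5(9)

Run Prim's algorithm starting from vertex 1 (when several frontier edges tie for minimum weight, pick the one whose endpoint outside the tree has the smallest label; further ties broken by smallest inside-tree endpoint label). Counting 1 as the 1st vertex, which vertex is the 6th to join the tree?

3

Prim, starting at 1.
Step 1: cheapest edge leaving the tree is 1 6 (10); add 6.
Step 2: cheapest edge leaving the tree is 0 6 (2); add 0.
Step 3: cheapest edge leaving the tree is 0 2 (3); add 2.
Step 4: cheapest edge leaving the tree is 2 4 (1); add 4.
Step 5: cheapest edge leaving the tree is 2 3 (2); add 3.
Step 6: cheapest edge leaving the tree is 5 6 (9); add 5.
Vertex order: 1, 6, 0, 2, 4, 3, 5. The 6th vertex is 3.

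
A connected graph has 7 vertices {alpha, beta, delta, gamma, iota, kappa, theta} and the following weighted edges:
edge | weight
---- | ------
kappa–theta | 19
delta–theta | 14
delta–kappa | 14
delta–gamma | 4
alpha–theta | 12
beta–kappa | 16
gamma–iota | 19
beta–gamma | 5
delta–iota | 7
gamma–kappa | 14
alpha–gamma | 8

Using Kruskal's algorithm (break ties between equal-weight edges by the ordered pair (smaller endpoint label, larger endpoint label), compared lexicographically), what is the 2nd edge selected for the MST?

beta-gamma

Kruskal: consider edges lightest-first.
delta–gamma (4): add. Components now {delta,gamma} {iota} {kappa} {alpha} {beta} {theta}
beta–gamma (5): add. Components now {beta,delta,gamma} {iota} {kappa} {alpha} {theta}
delta–iota (7): add. Components now {beta,delta,gamma,iota} {kappa} {alpha} {theta}
alpha–gamma (8): add. Components now {alpha,beta,delta,gamma,iota} {kappa} {theta}
alpha–theta (12): add. Components now {alpha,beta,delta,gamma,iota,theta} {kappa}
delta–kappa (14): add. Components now {alpha,beta,delta,gamma,iota,kappa,theta}
The 2nd edge added is beta–gamma.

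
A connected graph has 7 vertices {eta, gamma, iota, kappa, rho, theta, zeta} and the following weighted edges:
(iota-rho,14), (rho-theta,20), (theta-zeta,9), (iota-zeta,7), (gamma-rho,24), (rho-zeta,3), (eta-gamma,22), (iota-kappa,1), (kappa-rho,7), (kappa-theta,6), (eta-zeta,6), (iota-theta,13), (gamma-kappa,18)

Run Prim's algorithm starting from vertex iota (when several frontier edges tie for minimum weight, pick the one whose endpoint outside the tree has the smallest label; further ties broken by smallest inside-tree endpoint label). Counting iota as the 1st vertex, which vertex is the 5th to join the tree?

Grow the tree from iota using Prim:
Step 1: cheapest edge leaving the tree is iota-kappa (1); add kappa.
Step 2: cheapest edge leaving the tree is kappa-theta (6); add theta.
Step 3: cheapest edge leaving the tree is kappa-rho (7); add rho.
Step 4: cheapest edge leaving the tree is rho-zeta (3); add zeta.
Step 5: cheapest edge leaving the tree is eta-zeta (6); add eta.
Step 6: cheapest edge leaving the tree is gamma-kappa (18); add gamma.
Vertex order: iota, kappa, theta, rho, zeta, eta, gamma. The 5th vertex is zeta.

zeta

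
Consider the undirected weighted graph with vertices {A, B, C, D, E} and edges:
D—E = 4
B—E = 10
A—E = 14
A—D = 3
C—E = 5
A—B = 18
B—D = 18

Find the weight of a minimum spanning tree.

Kruskal's algorithm — process edges by increasing weight (ties by edge label):
A—D (3): add. Components now {A,D} {B} {C} {E}
D—E (4): add. Components now {A,D,E} {B} {C}
C—E (5): add. Components now {A,C,D,E} {B}
B—E (10): add. Components now {A,B,C,D,E}
MST edges: A—D, D—E, C—E, B—E; total weight 3+4+5+10 = 22.

22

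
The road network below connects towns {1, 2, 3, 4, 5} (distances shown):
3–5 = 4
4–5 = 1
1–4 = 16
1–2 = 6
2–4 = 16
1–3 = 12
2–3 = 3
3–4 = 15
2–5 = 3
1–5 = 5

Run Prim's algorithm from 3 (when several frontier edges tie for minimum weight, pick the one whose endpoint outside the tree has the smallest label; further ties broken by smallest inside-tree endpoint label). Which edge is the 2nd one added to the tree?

2-5

Prim, starting at 3.
Step 1: frontier [2–3 3, 3–5 4, 1–3 12, 3–4 15] → take 2–3 (3); add 2.
Step 2: frontier [2–5 3, 1–2 6, 2–4 16, 3–5 4, 1–3 12, 3–4 15] → take 2–5 (3); add 5.
Step 3: frontier [1–2 6, 2–4 16, 1–3 12, 3–4 15, 4–5 1, 1–5 5] → take 4–5 (1); add 4.
Step 4: frontier [1–2 6, 1–3 12, 1–4 16, 1–5 5] → take 1–5 (5); add 1.
The 2nd edge added is 2–5.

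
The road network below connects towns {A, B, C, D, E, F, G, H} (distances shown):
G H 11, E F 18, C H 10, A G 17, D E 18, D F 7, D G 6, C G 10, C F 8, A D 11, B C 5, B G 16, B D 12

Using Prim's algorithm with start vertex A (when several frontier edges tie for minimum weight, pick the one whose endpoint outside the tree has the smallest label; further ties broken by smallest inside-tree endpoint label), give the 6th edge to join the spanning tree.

C-H

Prim's algorithm from A:
Step 1: cheapest edge leaving the tree is A D (11); add D.
Step 2: cheapest edge leaving the tree is D G (6); add G.
Step 3: cheapest edge leaving the tree is D F (7); add F.
Step 4: cheapest edge leaving the tree is C F (8); add C.
Step 5: cheapest edge leaving the tree is B C (5); add B.
Step 6: cheapest edge leaving the tree is C H (10); add H.
Step 7: cheapest edge leaving the tree is D E (18); add E.
The 6th edge added is C H.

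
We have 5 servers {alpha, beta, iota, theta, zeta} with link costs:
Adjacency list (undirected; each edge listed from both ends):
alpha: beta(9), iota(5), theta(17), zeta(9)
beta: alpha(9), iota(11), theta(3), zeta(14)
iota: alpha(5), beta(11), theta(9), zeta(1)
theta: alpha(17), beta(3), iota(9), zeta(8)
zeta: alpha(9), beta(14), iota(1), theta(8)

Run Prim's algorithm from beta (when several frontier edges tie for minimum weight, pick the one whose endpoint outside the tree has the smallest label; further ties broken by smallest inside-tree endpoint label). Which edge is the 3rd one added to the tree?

Grow the tree from beta using Prim:
Step 1: cheapest edge leaving the tree is beta-theta (3); add theta.
Step 2: cheapest edge leaving the tree is theta-zeta (8); add zeta.
Step 3: cheapest edge leaving the tree is iota-zeta (1); add iota.
Step 4: cheapest edge leaving the tree is alpha-iota (5); add alpha.
The 3rd edge added is iota-zeta.

iota-zeta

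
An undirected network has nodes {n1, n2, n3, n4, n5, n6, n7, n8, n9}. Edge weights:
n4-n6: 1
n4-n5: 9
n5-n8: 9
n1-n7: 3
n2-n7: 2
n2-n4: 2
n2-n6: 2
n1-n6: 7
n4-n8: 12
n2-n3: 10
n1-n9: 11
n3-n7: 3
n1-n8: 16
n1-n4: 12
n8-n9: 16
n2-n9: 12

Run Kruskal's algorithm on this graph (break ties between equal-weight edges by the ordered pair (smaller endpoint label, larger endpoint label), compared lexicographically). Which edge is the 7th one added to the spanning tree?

n5-n8

Sort edges by weight, then run Kruskal:
n4-n6 (1): add — endpoints in different components.
n2-n4 (2): add — endpoints in different components.
n2-n6 (2): skip — n2 and n6 already connected.
n2-n7 (2): add — endpoints in different components.
n1-n7 (3): add — endpoints in different components.
n3-n7 (3): add — endpoints in different components.
n1-n6 (7): skip — n1 and n6 already connected.
n4-n5 (9): add — endpoints in different components.
n5-n8 (9): add — endpoints in different components.
n2-n3 (10): skip — n3 and n2 already connected.
n1-n9 (11): add — endpoints in different components.
The 7th edge added is n5-n8.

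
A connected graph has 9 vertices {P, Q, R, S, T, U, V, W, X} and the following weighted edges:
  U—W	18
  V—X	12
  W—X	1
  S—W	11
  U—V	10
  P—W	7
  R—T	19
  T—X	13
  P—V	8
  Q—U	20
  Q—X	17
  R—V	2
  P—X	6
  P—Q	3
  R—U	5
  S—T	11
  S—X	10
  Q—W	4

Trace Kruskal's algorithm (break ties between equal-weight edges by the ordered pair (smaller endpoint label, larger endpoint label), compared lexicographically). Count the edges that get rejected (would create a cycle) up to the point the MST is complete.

3

Sort edges by weight, then run Kruskal:
W—X (1): add — endpoints in different components.
R—V (2): add — endpoints in different components.
P—Q (3): add — endpoints in different components.
Q—W (4): add — endpoints in different components.
R—U (5): add — endpoints in different components.
P—X (6): skip — P and X already connected.
P—W (7): skip — W and P already connected.
P—V (8): add — endpoints in different components.
S—X (10): add — endpoints in different components.
U—V (10): skip — V and U already connected.
S—T (11): add — endpoints in different components.
Edges rejected before the tree was complete: 3.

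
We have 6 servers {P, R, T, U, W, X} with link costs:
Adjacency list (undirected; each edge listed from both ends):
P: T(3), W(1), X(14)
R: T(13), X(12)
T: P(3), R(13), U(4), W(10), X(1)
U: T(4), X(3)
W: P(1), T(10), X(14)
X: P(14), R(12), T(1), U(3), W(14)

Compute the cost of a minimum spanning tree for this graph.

Prim's algorithm from R:
Step 1: cheapest edge leaving the tree is R X (12); add X.
Step 2: cheapest edge leaving the tree is T X (1); add T.
Step 3: cheapest edge leaving the tree is P T (3); add P.
Step 4: cheapest edge leaving the tree is P W (1); add W.
Step 5: cheapest edge leaving the tree is U X (3); add U.
MST edges: R X, T X, P T, P W, U X; total weight 12+1+3+1+3 = 20.

20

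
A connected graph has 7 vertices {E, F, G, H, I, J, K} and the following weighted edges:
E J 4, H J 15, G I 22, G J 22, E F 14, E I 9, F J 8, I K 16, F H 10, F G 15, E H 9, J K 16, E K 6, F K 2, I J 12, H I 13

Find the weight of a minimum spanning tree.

45

Sort edges by weight, then run Kruskal:
F K (2): add — endpoints in different components.
E J (4): add — endpoints in different components.
E K (6): add — endpoints in different components.
F J (8): skip — F and J already connected.
E H (9): add — endpoints in different components.
E I (9): add — endpoints in different components.
F H (10): skip — F and H already connected.
I J (12): skip — I and J already connected.
H I (13): skip — H and I already connected.
E F (14): skip — E and F already connected.
F G (15): add — endpoints in different components.
MST edges: F K, E J, E K, E H, E I, F G; total weight 2+4+6+9+9+15 = 45.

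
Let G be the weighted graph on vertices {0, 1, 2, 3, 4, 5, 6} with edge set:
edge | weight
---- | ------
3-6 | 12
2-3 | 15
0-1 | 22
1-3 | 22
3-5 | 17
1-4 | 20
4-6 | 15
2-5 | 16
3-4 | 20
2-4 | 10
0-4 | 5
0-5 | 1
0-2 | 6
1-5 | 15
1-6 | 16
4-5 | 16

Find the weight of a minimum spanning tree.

Kruskal's algorithm — process edges by increasing weight (ties by edge label):
0-5 (1): add. Components now {0,5} {1} {2} {3} {4} {6}
0-4 (5): add. Components now {0,4,5} {1} {2} {3} {6}
0-2 (6): add. Components now {0,2,4,5} {1} {3} {6}
2-4 (10): skip — 2 and 4 already connected.
3-6 (12): add. Components now {0,2,4,5} {1} {3,6}
1-5 (15): add. Components now {0,1,2,4,5} {3,6}
2-3 (15): add. Components now {0,1,2,3,4,5,6}
MST edges: 0-5, 0-4, 0-2, 3-6, 1-5, 2-3; total weight 1+5+6+12+15+15 = 54.

54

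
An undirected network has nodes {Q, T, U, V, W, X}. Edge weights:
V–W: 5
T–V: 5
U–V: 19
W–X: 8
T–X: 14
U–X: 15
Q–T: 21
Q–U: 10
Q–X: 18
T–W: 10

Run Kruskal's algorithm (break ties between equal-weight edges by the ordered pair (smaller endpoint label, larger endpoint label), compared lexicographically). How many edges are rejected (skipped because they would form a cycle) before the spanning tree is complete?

Sort edges by weight, then run Kruskal:
T–V (5): add — endpoints in different components.
V–W (5): add — endpoints in different components.
W–X (8): add — endpoints in different components.
Q–U (10): add — endpoints in different components.
T–W (10): skip — W and T already connected.
T–X (14): skip — T and X already connected.
U–X (15): add — endpoints in different components.
Edges rejected before the tree was complete: 2.

2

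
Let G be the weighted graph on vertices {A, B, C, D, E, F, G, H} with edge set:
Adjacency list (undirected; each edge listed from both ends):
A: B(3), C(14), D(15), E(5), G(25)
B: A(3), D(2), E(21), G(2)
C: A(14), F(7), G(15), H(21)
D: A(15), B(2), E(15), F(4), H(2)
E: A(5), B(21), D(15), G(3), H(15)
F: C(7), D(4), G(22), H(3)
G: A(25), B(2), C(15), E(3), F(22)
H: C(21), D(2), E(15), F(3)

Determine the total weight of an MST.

22

Prim, starting at A.
Step 1: cheapest edge leaving the tree is A—B (3); add B.
Step 2: cheapest edge leaving the tree is B—D (2); add D.
Step 3: cheapest edge leaving the tree is B—G (2); add G.
Step 4: cheapest edge leaving the tree is D—H (2); add H.
Step 5: cheapest edge leaving the tree is E—G (3); add E.
Step 6: cheapest edge leaving the tree is F—H (3); add F.
Step 7: cheapest edge leaving the tree is C—F (7); add C.
MST edges: A—B, B—D, B—G, D—H, E—G, F—H, C—F; total weight 3+2+2+2+3+3+7 = 22.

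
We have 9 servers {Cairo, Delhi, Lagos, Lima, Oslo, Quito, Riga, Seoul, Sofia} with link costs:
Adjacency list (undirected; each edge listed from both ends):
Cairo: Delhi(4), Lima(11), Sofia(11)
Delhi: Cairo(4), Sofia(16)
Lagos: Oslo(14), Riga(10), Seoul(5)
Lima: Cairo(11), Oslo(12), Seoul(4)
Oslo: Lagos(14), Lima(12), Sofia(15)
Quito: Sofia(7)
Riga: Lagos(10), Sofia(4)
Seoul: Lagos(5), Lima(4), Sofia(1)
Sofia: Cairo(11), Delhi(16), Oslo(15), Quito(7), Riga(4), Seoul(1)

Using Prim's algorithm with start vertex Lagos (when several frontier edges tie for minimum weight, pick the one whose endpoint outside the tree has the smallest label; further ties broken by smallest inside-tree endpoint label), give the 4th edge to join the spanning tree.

Prim's algorithm from Lagos:
Step 1: frontier [Lagos-Seoul 5, Lagos-Riga 10, Lagos-Oslo 14] → take Lagos-Seoul (5); add Seoul.
Step 2: frontier [Lagos-Riga 10, Lagos-Oslo 14, Seoul-Sofia 1, Lima-Seoul 4] → take Seoul-Sofia (1); add Sofia.
Step 3: frontier [Lagos-Riga 10, Lagos-Oslo 14, Lima-Seoul 4, Riga-Sofia 4, Quito-Sofia 7, Cairo-Sofia 11, Oslo-Sofia 15, Delhi-Sofia 16] → take Lima-Seoul (4); add Lima.
Step 4: frontier [Lagos-Riga 10, Lagos-Oslo 14, Cairo-Lima 11, Lima-Oslo 12, Riga-Sofia 4, Quito-Sofia 7, Cairo-Sofia 11, Oslo-Sofia 15, Delhi-Sofia 16] → take Riga-Sofia (4); add Riga.
Step 5: frontier [Lagos-Oslo 14, Cairo-Lima 11, Lima-Oslo 12, Quito-Sofia 7, Cairo-Sofia 11, Oslo-Sofia 15, Delhi-Sofia 16] → take Quito-Sofia (7); add Quito.
Step 6: frontier [Lagos-Oslo 14, Cairo-Lima 11, Lima-Oslo 12, Cairo-Sofia 11, Oslo-Sofia 15, Delhi-Sofia 16] → take Cairo-Lima (11); add Cairo.
Step 7: frontier [Cairo-Delhi 4, Lagos-Oslo 14, Lima-Oslo 12, Oslo-Sofia 15, Delhi-Sofia 16] → take Cairo-Delhi (4); add Delhi.
Step 8: frontier [Lagos-Oslo 14, Lima-Oslo 12, Oslo-Sofia 15] → take Lima-Oslo (12); add Oslo.
The 4th edge added is Riga-Sofia.

Riga-Sofia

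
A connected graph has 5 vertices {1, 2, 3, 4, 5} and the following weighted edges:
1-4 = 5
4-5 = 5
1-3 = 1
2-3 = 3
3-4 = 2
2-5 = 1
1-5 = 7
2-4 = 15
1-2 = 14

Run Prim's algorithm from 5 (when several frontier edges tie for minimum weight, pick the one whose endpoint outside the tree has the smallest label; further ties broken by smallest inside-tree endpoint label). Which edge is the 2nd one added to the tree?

2-3

Grow the tree from 5 using Prim:
Step 1: cheapest edge leaving the tree is 2-5 (1); add 2.
Step 2: cheapest edge leaving the tree is 2-3 (3); add 3.
Step 3: cheapest edge leaving the tree is 1-3 (1); add 1.
Step 4: cheapest edge leaving the tree is 3-4 (2); add 4.
The 2nd edge added is 2-3.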